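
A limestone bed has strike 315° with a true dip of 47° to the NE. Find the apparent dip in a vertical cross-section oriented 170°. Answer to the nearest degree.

32°

The section lies 35° from the strike.
tan(apparent dip) = tan 47° · sin 35° = 0.6151
apparent dip = arctan 0.6151 = 31.60°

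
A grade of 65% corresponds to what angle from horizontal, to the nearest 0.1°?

33.0°

tan θ = 65/100 = 0.6500
θ = arctan(0.6500) = 33.02°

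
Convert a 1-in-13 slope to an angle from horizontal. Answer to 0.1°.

tan θ = 1/13 = 0.0769
θ = arctan(0.0769) = 4.40°

4.4°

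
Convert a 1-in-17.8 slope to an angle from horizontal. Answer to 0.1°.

tan θ = 1/17.8 = 0.0562
θ = arctan(0.0562) = 3.22°

3.2°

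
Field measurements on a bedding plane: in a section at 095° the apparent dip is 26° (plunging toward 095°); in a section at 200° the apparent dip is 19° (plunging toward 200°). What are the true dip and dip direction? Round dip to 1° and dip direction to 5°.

Each apparent-dip line lies in the plane. As unit vectors (x east, y north, z up), v₁ plunges 26°→095° and v₂ plunges 19°→200°.
The plane normal is n = v₁ × v₂ ∝ (0.364, -0.433, 0.821).
Dip δ = arctan(|n_h|/n_z) = arctan(0.566/0.821) = 34.6°.
Dip direction = azimuth of (n_x, n_y) = atan2(0.364, -0.433) = 140°.

true dip 35°, dip direction 140°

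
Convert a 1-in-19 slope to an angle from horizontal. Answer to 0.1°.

tan θ = 1/19 = 0.0526
θ = arctan(0.0526) = 3.01°

3.0°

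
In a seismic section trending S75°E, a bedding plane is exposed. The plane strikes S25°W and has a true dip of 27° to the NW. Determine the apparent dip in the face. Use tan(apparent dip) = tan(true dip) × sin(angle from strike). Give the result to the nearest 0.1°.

26.6°

The strike is S25°W and the section trends S75°E; the acute angle between them is β = 80°.
tan(apparent dip) = tan 27° · sin 80° = 0.5018
α = arctan(0.5018) = 26.65°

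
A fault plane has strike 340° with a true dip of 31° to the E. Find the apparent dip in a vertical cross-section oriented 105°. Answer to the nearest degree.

Angle between strike (340°) and section (105°): β = 55°.
tan(apparent dip) = tan 31° · sin 55° = 0.4922
apparent dip = arctan 0.4922 = 26.21°

26°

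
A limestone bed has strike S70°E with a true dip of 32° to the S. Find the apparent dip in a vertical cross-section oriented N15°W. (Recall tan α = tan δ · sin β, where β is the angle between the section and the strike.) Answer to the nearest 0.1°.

27.1°

The strike is S70°E and the section trends N15°W; the acute angle between them is β = 55°.
tan(apparent dip) = tan 32° · sin 55° = 0.5119
apparent dip = arctan 0.5119 = 27.11°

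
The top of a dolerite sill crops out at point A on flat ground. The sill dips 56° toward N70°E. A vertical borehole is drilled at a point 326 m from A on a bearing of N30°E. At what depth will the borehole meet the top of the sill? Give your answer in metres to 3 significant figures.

370 m

The hole lies 40° from the dip direction, so the down-dip offset is 326 × cos 40° = 249.73 m.
Depth = down-dip offset × tan(dip) = 249.73 × tan 56° = 249.73 × 1.4826
Depth = 370.24 m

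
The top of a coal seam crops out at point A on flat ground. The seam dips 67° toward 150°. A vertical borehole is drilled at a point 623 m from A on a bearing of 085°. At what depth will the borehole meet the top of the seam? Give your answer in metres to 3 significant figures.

620 m

The hole lies 65° from the dip direction, so the down-dip offset is 623 × cos 65° = 263.29 m.
Depth = down-dip offset × tan(dip) = 263.29 × tan 67° = 263.29 × 2.3559
Depth = 620.28 m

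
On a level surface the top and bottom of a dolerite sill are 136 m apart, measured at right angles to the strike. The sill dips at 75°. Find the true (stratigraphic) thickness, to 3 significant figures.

131 m

True thickness t = w · sin(dip) = 136 × sin 75°
t = 136 × 0.9659 = 131.366 m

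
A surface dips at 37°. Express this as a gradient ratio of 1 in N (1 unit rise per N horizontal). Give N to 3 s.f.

1 in 1.33

1 : N means tan θ = 1/N, so N = 1/tan 37° = 1/0.7536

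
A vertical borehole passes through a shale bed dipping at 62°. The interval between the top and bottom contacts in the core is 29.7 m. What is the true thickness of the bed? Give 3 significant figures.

True thickness t = h · cos(dip) = 29.7 × cos 62°
t = 29.7 × 0.4695 = 13.943 m

13.9 m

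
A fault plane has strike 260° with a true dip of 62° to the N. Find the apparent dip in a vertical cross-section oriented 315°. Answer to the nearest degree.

Angle between strike (260°) and section (315°): β = 55°.
tan α = tan 62° × sin 55° = 1.8807 × 0.8192 = 1.5406
apparent dip = arctan 1.5406 = 57.01°

57°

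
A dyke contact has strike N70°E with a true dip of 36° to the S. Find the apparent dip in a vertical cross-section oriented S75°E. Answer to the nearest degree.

Angle between strike (N70°E) and section (S75°E): β = 35°.
tan α = tan 36° × sin 35° = 0.7265 × 0.5736 = 0.4167
apparent dip = arctan 0.4167 = 22.62°

23°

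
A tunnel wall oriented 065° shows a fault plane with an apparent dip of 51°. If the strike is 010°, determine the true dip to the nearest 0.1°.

The section is 55° from the strike.
tan(true dip) = tan 51° / sin 55° = 1.5075
true dip = arctan 1.5075 = 56.44°

56.4°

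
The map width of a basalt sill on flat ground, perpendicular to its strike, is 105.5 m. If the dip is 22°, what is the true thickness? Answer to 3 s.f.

True thickness t = w · sin(dip) = 105.5 × sin 22°
t = 105.5 × 0.3746 = 39.521 m

39.5 m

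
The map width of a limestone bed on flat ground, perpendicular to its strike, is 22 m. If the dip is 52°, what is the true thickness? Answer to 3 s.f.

True thickness t = w · sin(dip) = 22 × sin 52°
t = 22 × 0.7880 = 17.336 m

17.3 m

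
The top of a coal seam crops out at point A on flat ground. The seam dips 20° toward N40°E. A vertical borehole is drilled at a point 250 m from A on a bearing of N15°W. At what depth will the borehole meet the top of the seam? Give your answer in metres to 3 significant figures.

52.2 m

The hole lies 55° from the dip direction, so the down-dip offset is 250 × cos 55° = 143.39 m.
Depth = down-dip offset × tan(dip) = 143.39 × tan 20° = 143.39 × 0.3640
Depth = 52.19 m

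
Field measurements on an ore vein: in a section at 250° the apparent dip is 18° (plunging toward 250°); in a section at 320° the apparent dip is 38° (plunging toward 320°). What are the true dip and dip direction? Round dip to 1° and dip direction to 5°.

true dip 38°, dip direction 315°

Each apparent-dip line lies in the plane. As unit vectors (x east, y north, z up), v₁ plunges 18°→250° and v₂ plunges 38°→320°.
n = v₁ × v₂ = (-0.387, 0.394, 0.704) (taken with n_z > 0).
Dip δ = arctan(|n_h|/n_z) = arctan(0.552/0.704) = 38.1°.
The horizontal component of n points toward azimuth atan2(n_x, n_y) = 316°, the dip direction.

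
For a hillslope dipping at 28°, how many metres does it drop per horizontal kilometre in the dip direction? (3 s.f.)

532 m

drop per km = 1000 × tan 28° = 1000 × 0.5317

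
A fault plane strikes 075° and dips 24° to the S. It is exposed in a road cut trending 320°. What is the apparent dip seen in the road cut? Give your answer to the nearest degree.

Angle between strike (075°) and section (320°): β = 65°.
tan(apparent dip) = tan 24° · sin 65° = 0.4035
apparent dip = arctan 0.4035 = 21.97°

22°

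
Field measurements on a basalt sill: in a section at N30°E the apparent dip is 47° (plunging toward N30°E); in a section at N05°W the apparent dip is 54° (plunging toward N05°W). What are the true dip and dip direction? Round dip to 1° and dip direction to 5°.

true dip 54°, dip direction 350°

Represent each trace as a vector plunging at its apparent dip toward its trend (east-north-up frame): v₁ = (0.341, 0.591, -0.731), v₂ = (-0.051, 0.586, -0.809).
Cross product v₁ × v₂ gives the pole to the plane: n ∝ (-0.050, 0.313, 0.230).
True dip = arccos(n_z / |n|) = arccos(0.5869) = 54.1°.
The horizontal component of n points toward azimuth atan2(n_x, n_y) = 351°, the dip direction.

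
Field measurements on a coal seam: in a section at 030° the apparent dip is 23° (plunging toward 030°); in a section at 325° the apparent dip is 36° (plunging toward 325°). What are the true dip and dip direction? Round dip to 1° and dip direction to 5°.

Represent each trace as a vector plunging at its apparent dip toward its trend (east-north-up frame): v₁ = (0.460, 0.797, -0.391), v₂ = (-0.464, 0.663, -0.588).
The plane normal is n = v₁ × v₂ ∝ (-0.210, 0.452, 0.675).
Dip δ = arctan(|n_h|/n_z) = arctan(0.498/0.675) = 36.4°.
Dip direction = azimuth of (n_x, n_y) = atan2(-0.210, 0.452) = 335°.

true dip 36°, dip direction 335°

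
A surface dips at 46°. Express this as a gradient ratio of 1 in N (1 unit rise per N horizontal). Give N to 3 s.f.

1 in 0.966

1 : N means tan θ = 1/N, so N = 1/tan 46° = 1/1.0355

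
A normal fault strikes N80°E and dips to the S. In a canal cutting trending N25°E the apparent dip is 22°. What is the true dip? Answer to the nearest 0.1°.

β = acute angle between strike N80°E and section N25°E = 55°.
tan δ = tan α / sin β = tan 22° / sin 55° = 0.4040 / 0.8192 = 0.4932
true dip = arctan 0.4932 = 26.25°

26.3°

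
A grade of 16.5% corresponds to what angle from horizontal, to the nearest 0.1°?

tan θ = 16.5/100 = 0.1650
θ = arctan(0.1650) = 9.37°

9.4°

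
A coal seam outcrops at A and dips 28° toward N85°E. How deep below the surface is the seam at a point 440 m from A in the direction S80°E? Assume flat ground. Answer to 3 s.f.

226 m

The hole lies 15° from the dip direction, so the down-dip offset is 440 × cos 15° = 425.01 m.
Depth = down-dip offset × tan(dip) = 425.01 × tan 28° = 425.01 × 0.5317
Depth = 225.98 m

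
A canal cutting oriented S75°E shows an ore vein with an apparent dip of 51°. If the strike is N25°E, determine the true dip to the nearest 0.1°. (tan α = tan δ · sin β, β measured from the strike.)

The section is 80° from the strike.
tan(true dip) = tan 51° / sin 80° = 1.2539
true dip = arctan 1.2539 = 51.43°

51.4°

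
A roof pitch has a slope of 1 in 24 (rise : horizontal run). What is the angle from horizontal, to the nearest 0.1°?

tan θ = 1/24 = 0.0417
θ = arctan(0.0417) = 2.39°

2.4°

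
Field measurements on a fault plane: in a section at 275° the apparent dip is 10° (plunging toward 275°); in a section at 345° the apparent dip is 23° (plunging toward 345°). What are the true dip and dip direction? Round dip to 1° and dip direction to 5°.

Represent each trace as a vector plunging at its apparent dip toward its trend (east-north-up frame): v₁ = (-0.981, 0.086, -0.174), v₂ = (-0.238, 0.889, -0.391).
Cross product v₁ × v₂ gives the pole to the plane: n ∝ (-0.121, 0.342, 0.852).
Dip δ = arctan(|n_h|/n_z) = arctan(0.363/0.852) = 23.1°.
Dip direction = atan2(-0.121, 0.342) = 341° (azimuth of n's horizontal projection).

true dip 23°, dip direction 340°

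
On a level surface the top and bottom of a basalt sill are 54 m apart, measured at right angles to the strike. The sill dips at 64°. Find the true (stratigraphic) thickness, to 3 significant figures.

True thickness t = w · sin(dip) = 54 × sin 64°
t = 54 × 0.8988 = 48.535 m

48.5 m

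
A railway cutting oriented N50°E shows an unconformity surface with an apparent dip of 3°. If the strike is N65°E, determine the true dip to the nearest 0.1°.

11.4°

β = acute angle between strike N65°E and section N50°E = 15°.
tan δ = tan α / sin β = tan 3° / sin 15° = 0.0524 / 0.2588 = 0.2025
δ = arctan(0.2025) = 11.45°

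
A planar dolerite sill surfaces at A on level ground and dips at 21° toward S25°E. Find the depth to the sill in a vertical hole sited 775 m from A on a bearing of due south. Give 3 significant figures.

The hole lies 25° from the dip direction, so the down-dip offset is 775 × cos 25° = 702.39 m.
Depth = down-dip offset × tan(dip) = 702.39 × tan 21° = 702.39 × 0.3839
Depth = 269.62 m

270 m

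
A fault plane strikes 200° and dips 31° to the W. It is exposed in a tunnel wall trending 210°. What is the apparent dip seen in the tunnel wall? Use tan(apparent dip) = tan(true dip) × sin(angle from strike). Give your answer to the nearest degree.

Angle between strike (200°) and section (210°): β = 10°.
tan α = tan 31° × sin 10° = 0.6009 × 0.1736 = 0.1043
apparent dip = arctan 0.1043 = 5.96°

6°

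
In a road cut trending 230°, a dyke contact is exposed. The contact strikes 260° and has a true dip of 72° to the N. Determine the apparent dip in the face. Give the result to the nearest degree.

Angle between strike (260°) and section (230°): β = 30°.
tan α = tan 72° × sin 30° = 3.0777 × 0.5000 = 1.5388
apparent dip = arctan 1.5388 = 56.98°

57°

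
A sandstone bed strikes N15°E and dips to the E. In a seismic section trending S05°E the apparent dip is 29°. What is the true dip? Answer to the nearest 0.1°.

The section is 20° from the strike.
tan(true dip) = tan 29° / sin 20° = 1.6207
true dip = arctan 1.6207 = 58.32°

58.3°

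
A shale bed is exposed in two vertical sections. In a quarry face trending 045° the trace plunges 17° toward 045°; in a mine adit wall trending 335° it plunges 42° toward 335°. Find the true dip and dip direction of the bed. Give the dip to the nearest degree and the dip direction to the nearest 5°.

true dip 42°, dip direction 335°

Each apparent-dip line lies in the plane. As unit vectors (x east, y north, z up), v₁ plunges 17°→045° and v₂ plunges 42°→335°.
n = v₁ × v₂ = (-0.256, 0.544, 0.668) (taken with n_z > 0).
Dip δ = arctan(|n_h|/n_z) = arctan(0.601/0.668) = 42.0°.
The horizontal component of n points toward azimuth atan2(n_x, n_y) = 335°, the dip direction.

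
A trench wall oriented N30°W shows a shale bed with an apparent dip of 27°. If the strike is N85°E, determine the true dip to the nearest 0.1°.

β = acute angle between strike N85°E and section N30°W = 65°.
tan δ = tan α / sin β = tan 27° / sin 65° = 0.5095 / 0.9063 = 0.5622
true dip = arctan 0.5622 = 29.34°

29.3°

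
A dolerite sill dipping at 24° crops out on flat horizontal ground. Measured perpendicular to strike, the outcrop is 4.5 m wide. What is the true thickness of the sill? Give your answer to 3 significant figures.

True thickness t = w · sin(dip) = 4.5 × sin 24°
t = 4.5 × 0.4067 = 1.830 m

1.83 m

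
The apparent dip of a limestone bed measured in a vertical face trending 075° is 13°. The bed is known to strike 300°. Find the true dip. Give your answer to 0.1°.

The section is 45° from the strike.
tan(true dip) = tan 13° / sin 45° = 0.3265
true dip = arctan 0.3265 = 18.08°

18.1°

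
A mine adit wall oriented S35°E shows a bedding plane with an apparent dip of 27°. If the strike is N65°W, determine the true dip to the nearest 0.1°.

45.5°

The section is 30° from the strike.
tan(true dip) = tan 27° / sin 30° = 1.0191
δ = arctan(1.0191) = 45.54°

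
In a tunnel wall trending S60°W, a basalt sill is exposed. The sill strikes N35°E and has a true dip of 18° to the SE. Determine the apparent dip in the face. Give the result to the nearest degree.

8°

The strike is N35°E and the section trends S60°W; the acute angle between them is β = 25°.
tan α = tan 18° × sin 25° = 0.3249 × 0.4226 = 0.1373
α = arctan(0.1373) = 7.82°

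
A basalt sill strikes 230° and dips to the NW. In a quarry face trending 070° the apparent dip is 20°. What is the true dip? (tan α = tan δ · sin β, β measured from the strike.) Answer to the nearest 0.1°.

β = acute angle between strike 230° and section 070° = 20°.
tan δ = tan α / sin β = tan 20° / sin 20° = 0.3640 / 0.3420 = 1.0642
δ = arctan(1.0642) = 46.78°

46.8°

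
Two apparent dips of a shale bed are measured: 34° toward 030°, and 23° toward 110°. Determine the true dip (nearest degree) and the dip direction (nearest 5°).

true dip 37°, dip direction 055°

The two traces are lines in the plane: v₁ = (sin 30°·cos 34°, cos 30°·cos 34°, −sin 34°), v₂ = (sin 110°·cos 23°, cos 110°·cos 23°, −sin 23°).
The plane normal is n = v₁ × v₂ ∝ (0.457, 0.322, 0.752).
tan δ = √(n_x²+n_y²)/n_z = 0.559/0.752, so δ = 36.6°.
Dip direction = azimuth of (n_x, n_y) = atan2(0.457, 0.322) = 55°.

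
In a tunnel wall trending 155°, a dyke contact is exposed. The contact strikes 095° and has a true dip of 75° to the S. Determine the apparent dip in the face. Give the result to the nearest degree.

The strike is 095° and the section trends 155°; the acute angle between them is β = 60°.
tan α = tan 75° × sin 60° = 3.7321 × 0.8660 = 3.2321
α = arctan(3.2321) = 72.81°

73°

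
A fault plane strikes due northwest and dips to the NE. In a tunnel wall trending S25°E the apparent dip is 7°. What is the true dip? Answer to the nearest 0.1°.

The section is 20° from the strike.
tan(true dip) = tan 7° / sin 20° = 0.3590
true dip = arctan 0.3590 = 19.75°

19.7°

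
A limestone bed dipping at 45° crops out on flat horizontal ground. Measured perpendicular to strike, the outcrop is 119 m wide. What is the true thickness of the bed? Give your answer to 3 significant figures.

84.1 m

True thickness t = w · sin(dip) = 119 × sin 45°
t = 119 × 0.7071 = 84.146 m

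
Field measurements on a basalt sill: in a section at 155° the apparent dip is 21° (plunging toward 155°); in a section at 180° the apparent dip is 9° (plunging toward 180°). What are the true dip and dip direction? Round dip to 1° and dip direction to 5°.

true dip 31°, dip direction 105°

The two traces are lines in the plane: v₁ = (sin 155°·cos 21°, cos 155°·cos 21°, −sin 21°), v₂ = (sin 180°·cos 9°, cos 180°·cos 9°, −sin 9°).
n = v₁ × v₂ = (0.222, -0.062, 0.390) (taken with n_z > 0).
tan δ = √(n_x²+n_y²)/n_z = 0.230/0.390, so δ = 30.6°.
The horizontal component of n points toward azimuth atan2(n_x, n_y) = 106°, the dip direction.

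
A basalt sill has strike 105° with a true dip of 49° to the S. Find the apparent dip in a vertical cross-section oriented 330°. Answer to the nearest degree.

Angle between strike (105°) and section (330°): β = 45°.
tan α = tan 49° × sin 45° = 1.1504 × 0.7071 = 0.8134
apparent dip = arctan 0.8134 = 39.13°

39°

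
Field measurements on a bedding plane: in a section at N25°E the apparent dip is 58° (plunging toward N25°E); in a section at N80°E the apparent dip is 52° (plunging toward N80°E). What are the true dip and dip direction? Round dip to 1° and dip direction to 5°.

true dip 59°, dip direction 040°

Each apparent-dip line lies in the plane. As unit vectors (x east, y north, z up), v₁ plunges 58°→N25°E and v₂ plunges 52°→N80°E.
Cross product v₁ × v₂ gives the pole to the plane: n ∝ (0.288, 0.338, 0.267).
True dip = arccos(n_z / |n|) = arccos(0.5160) = 58.9°.
Dip direction = azimuth of (n_x, n_y) = atan2(0.288, 0.338) = 40°.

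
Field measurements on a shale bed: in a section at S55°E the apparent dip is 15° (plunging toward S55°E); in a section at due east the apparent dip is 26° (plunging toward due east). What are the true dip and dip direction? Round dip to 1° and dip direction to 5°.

The two traces are lines in the plane: v₁ = (sin 125°·cos 15°, cos 125°·cos 15°, −sin 15°), v₂ = (sin 90°·cos 26°, cos 90°·cos 26°, −sin 26°).
Cross product v₁ × v₂ gives the pole to the plane: n ∝ (0.243, 0.114, 0.498).
Dip δ = arctan(|n_h|/n_z) = arctan(0.268/0.498) = 28.3°.
Dip direction = atan2(0.243, 0.114) = 65° (azimuth of n's horizontal projection).

true dip 28°, dip direction 065°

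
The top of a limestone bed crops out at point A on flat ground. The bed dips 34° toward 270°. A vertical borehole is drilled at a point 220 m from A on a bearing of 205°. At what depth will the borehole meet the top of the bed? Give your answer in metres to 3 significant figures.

The hole lies 65° from the dip direction, so the down-dip offset is 220 × cos 65° = 92.98 m.
Depth = down-dip offset × tan(dip) = 92.98 × tan 34° = 92.98 × 0.6745
Depth = 62.71 m

62.7 m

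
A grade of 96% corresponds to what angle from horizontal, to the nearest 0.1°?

tan θ = 96/100 = 0.9600
θ = arctan(0.9600) = 43.83°

43.8°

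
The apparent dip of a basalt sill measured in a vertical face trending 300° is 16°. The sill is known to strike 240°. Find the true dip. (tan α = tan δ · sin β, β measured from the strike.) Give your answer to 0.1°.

18.3°

The section is 60° from the strike.
tan δ = tan α / sin β = tan 16° / sin 60° = 0.2867 / 0.8660 = 0.3311
δ = arctan(0.3311) = 18.32°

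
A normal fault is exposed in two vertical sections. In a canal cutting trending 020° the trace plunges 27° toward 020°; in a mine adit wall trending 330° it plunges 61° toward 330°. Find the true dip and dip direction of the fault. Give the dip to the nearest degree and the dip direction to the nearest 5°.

Represent each trace as a vector plunging at its apparent dip toward its trend (east-north-up frame): v₁ = (0.305, 0.837, -0.454), v₂ = (-0.242, 0.420, -0.875).
The plane normal is n = v₁ × v₂ ∝ (-0.542, 0.377, 0.331).
tan δ = √(n_x²+n_y²)/n_z = 0.660/0.331, so δ = 63.4°.
The horizontal component of n points toward azimuth atan2(n_x, n_y) = 305°, the dip direction.

true dip 63°, dip direction 305°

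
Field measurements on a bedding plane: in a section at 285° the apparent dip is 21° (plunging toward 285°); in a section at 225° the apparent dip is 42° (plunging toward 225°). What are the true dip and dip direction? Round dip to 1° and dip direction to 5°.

Each apparent-dip line lies in the plane. As unit vectors (x east, y north, z up), v₁ plunges 21°→285° and v₂ plunges 42°→225°.
The plane normal is n = v₁ × v₂ ∝ (-0.350, -0.415, 0.601).
True dip = arccos(n_z / |n|) = arccos(0.7419) = 42.1°.
The horizontal component of n points toward azimuth atan2(n_x, n_y) = 220°, the dip direction.

true dip 42°, dip direction 220°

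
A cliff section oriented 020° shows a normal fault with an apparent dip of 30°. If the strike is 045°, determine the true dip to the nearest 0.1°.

53.8°

The section is 25° from the strike.
tan(true dip) = tan 30° / sin 25° = 1.3661
true dip = arctan 1.3661 = 53.80°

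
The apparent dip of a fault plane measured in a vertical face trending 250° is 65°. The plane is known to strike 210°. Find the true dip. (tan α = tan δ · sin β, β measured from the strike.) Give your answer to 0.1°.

73.3°

The section is 40° from the strike.
tan(true dip) = tan 65° / sin 40° = 3.3363
δ = arctan(3.3363) = 73.31°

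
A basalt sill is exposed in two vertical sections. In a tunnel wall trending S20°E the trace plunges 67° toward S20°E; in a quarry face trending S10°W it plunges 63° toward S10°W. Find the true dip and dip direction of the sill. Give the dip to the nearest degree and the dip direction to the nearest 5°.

The two traces are lines in the plane: v₁ = (sin 160°·cos 67°, cos 160°·cos 67°, −sin 67°), v₂ = (sin 190°·cos 63°, cos 190°·cos 63°, −sin 63°).
Cross product v₁ × v₂ gives the pole to the plane: n ∝ (0.084, -0.192, 0.089).
Dip δ = arctan(|n_h|/n_z) = arctan(0.209/0.089) = 67.0°.
Dip direction = azimuth of (n_x, n_y) = atan2(0.084, -0.192) = 156°.

true dip 67°, dip direction 155°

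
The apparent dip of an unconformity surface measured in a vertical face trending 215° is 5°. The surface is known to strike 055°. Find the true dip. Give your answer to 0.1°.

β = acute angle between strike 055° and section 215° = 20°.
tan(true dip) = tan 5° / sin 20° = 0.2558
true dip = arctan 0.2558 = 14.35°

14.3°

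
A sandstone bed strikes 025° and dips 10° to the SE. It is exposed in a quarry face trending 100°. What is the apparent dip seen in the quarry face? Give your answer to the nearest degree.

Angle between strike (025°) and section (100°): β = 75°.
tan(apparent dip) = tan 10° · sin 75° = 0.1703
apparent dip = arctan 0.1703 = 9.67°

10°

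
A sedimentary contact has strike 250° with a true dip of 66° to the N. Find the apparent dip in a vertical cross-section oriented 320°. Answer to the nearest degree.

The section lies 70° from the strike.
tan(apparent dip) = tan 66° · sin 70° = 2.1106
apparent dip = arctan 2.1106 = 64.65°

65°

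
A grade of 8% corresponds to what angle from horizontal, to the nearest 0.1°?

tan θ = 8/100 = 0.0800
θ = arctan(0.0800) = 4.57°

4.6°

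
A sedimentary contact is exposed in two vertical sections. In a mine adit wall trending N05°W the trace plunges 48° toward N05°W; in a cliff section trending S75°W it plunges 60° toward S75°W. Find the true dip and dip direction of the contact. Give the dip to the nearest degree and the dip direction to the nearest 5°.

Represent each trace as a vector plunging at its apparent dip toward its trend (east-north-up frame): v₁ = (-0.058, 0.667, -0.743), v₂ = (-0.483, -0.129, -0.866).
The plane normal is n = v₁ × v₂ ∝ (-0.673, 0.308, 0.329).
tan δ = √(n_x²+n_y²)/n_z = 0.741/0.329, so δ = 66.0°.
Dip direction = atan2(-0.673, 0.308) = 295° (azimuth of n's horizontal projection).

true dip 66°, dip direction 295°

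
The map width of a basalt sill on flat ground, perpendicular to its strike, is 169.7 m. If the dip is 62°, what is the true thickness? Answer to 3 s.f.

150 m

True thickness t = w · sin(dip) = 169.7 × sin 62°
t = 169.7 × 0.8829 = 149.836 m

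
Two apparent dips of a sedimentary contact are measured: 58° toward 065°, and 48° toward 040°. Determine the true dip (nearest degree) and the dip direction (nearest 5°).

Represent each trace as a vector plunging at its apparent dip toward its trend (east-north-up frame): v₁ = (0.480, 0.224, -0.848), v₂ = (0.430, 0.513, -0.743).
n = v₁ × v₂ = (0.268, -0.008, 0.150) (taken with n_z > 0).
Dip δ = arctan(|n_h|/n_z) = arctan(0.268/0.150) = 60.8°.
Dip direction = atan2(0.268, -0.008) = 92° (azimuth of n's horizontal projection).

true dip 61°, dip direction 090°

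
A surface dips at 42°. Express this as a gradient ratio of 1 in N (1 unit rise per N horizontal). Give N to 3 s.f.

1 in 1.11

1 : N means tan θ = 1/N, so N = 1/tan 42° = 1/0.9004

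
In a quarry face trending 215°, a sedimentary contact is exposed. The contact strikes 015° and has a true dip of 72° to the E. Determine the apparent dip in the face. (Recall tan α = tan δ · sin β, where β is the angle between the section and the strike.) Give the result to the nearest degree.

The section lies 20° from the strike.
tan α = tan 72° × sin 20° = 3.0777 × 0.3420 = 1.0526
α = arctan(1.0526) = 46.47°

46°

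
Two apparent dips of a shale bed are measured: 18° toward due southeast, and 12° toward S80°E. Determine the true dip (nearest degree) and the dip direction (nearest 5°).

Represent each trace as a vector plunging at its apparent dip toward its trend (east-north-up frame): v₁ = (0.672, -0.672, -0.309), v₂ = (0.963, -0.170, -0.208).
The plane normal is n = v₁ × v₂ ∝ (0.087, -0.158, 0.534).
True dip = arccos(n_z / |n|) = arccos(0.9473) = 18.7°.
Dip direction = azimuth of (n_x, n_y) = atan2(0.087, -0.158) = 151°.

true dip 19°, dip direction 150°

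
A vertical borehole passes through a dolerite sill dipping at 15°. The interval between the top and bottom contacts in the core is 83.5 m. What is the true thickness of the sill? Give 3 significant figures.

80.7 m

True thickness t = h · cos(dip) = 83.5 × cos 15°
t = 83.5 × 0.9659 = 80.655 m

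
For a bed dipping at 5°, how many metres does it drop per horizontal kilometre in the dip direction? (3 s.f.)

drop per km = 1000 × tan 5° = 1000 × 0.0875

87.5 m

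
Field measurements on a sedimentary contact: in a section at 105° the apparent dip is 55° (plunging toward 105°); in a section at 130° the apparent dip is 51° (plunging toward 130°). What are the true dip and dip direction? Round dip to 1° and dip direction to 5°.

The two traces are lines in the plane: v₁ = (sin 105°·cos 55°, cos 105°·cos 55°, −sin 55°), v₂ = (sin 130°·cos 51°, cos 130°·cos 51°, −sin 51°).
n = v₁ × v₂ = (0.216, -0.036, 0.153) (taken with n_z > 0).
True dip = arccos(n_z / |n|) = arccos(0.5717) = 55.1°.
Dip direction = atan2(0.216, -0.036) = 99° (azimuth of n's horizontal projection).

true dip 55°, dip direction 100°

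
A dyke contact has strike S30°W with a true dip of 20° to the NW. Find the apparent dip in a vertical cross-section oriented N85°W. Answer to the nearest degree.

The strike is S30°W and the section trends N85°W; the acute angle between them is β = 65°.
tan(apparent dip) = tan 20° · sin 65° = 0.3299
α = arctan(0.3299) = 18.26°

18°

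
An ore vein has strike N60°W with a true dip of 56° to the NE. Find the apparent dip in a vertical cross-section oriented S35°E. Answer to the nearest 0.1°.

The strike is N60°W and the section trends S35°E; the acute angle between them is β = 25°.
tan(apparent dip) = tan 56° · sin 25° = 0.6266
α = arctan(0.6266) = 32.07°

32.1°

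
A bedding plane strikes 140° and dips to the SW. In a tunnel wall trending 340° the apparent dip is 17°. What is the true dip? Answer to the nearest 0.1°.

41.8°

β = acute angle between strike 140° and section 340° = 20°.
tan(true dip) = tan 17° / sin 20° = 0.8939
δ = arctan(0.8939) = 41.79°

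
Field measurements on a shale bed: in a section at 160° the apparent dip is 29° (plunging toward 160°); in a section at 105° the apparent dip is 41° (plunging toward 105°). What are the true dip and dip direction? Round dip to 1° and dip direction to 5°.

Each apparent-dip line lies in the plane. As unit vectors (x east, y north, z up), v₁ plunges 29°→160° and v₂ plunges 41°→105°.
n = v₁ × v₂ = (0.444, -0.157, 0.541) (taken with n_z > 0).
True dip = arccos(n_z / |n|) = arccos(0.7537) = 41.1°.
The horizontal component of n points toward azimuth atan2(n_x, n_y) = 109°, the dip direction.

true dip 41°, dip direction 110°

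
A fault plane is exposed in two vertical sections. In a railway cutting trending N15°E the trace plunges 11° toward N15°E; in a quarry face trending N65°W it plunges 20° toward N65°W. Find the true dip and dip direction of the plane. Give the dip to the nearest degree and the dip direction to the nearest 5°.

Each apparent-dip line lies in the plane. As unit vectors (x east, y north, z up), v₁ plunges 11°→N15°E and v₂ plunges 20°→N65°W.
The plane normal is n = v₁ × v₂ ∝ (-0.249, 0.249, 0.908).
tan δ = √(n_x²+n_y²)/n_z = 0.352/0.908, so δ = 21.2°.
Dip direction = azimuth of (n_x, n_y) = atan2(-0.249, 0.249) = 315°.

true dip 21°, dip direction 315°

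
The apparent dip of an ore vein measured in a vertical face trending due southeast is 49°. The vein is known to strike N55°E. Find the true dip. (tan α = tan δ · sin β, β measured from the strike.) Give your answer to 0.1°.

The section is 80° from the strike.
tan δ = tan α / sin β = tan 49° / sin 80° = 1.1504 / 0.9848 = 1.1681
δ = arctan(1.1681) = 49.43°

49.4°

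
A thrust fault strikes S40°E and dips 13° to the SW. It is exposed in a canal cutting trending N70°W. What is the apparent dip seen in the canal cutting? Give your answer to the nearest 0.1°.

6.6°

The section lies 30° from the strike.
tan α = tan 13° × sin 30° = 0.2309 × 0.5000 = 0.1154
α = arctan(0.1154) = 6.58°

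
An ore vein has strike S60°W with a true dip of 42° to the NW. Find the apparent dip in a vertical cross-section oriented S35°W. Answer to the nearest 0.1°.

Angle between strike (S60°W) and section (S35°W): β = 25°.
tan α = tan 42° × sin 25° = 0.9004 × 0.4226 = 0.3805
α = arctan(0.3805) = 20.83°

20.8°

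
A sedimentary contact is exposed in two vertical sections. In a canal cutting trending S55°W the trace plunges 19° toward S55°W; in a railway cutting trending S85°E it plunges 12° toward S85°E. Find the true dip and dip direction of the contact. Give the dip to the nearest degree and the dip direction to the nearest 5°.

true dip 39°, dip direction 170°

The two traces are lines in the plane: v₁ = (sin 235°·cos 19°, cos 235°·cos 19°, −sin 19°), v₂ = (sin 95°·cos 12°, cos 95°·cos 12°, −sin 12°).
The plane normal is n = v₁ × v₂ ∝ (0.085, -0.478, 0.594).
tan δ = √(n_x²+n_y²)/n_z = 0.486/0.594, so δ = 39.3°.
Dip direction = azimuth of (n_x, n_y) = atan2(0.085, -0.478) = 170°.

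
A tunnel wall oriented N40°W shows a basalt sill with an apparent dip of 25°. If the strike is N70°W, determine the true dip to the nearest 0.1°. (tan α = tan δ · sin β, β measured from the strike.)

β = acute angle between strike N70°W and section N40°W = 30°.
tan δ = tan α / sin β = tan 25° / sin 30° = 0.4663 / 0.5000 = 0.9326
true dip = arctan 0.9326 = 43.00°

43.0°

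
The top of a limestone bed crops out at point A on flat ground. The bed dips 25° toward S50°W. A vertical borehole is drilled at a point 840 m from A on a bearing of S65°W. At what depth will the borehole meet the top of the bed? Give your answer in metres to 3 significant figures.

378 m

The hole lies 15° from the dip direction, so the down-dip offset is 840 × cos 15° = 811.38 m.
Depth = down-dip offset × tan(dip) = 811.38 × tan 25° = 811.38 × 0.4663
Depth = 378.35 m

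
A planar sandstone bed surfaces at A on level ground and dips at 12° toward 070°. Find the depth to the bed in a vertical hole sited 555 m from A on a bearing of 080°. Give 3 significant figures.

116 m

The hole lies 10° from the dip direction, so the down-dip offset is 555 × cos 10° = 546.57 m.
Depth = down-dip offset × tan(dip) = 546.57 × tan 12° = 546.57 × 0.2126
Depth = 116.18 m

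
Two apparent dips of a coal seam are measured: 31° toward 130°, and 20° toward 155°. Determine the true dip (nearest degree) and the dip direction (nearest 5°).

true dip 36°, dip direction 095°

Each apparent-dip line lies in the plane. As unit vectors (x east, y north, z up), v₁ plunges 31°→130° and v₂ plunges 20°→155°.
The plane normal is n = v₁ × v₂ ∝ (0.250, -0.020, 0.340).
True dip = arccos(n_z / |n|) = arccos(0.8049) = 36.4°.
The horizontal component of n points toward azimuth atan2(n_x, n_y) = 95°, the dip direction.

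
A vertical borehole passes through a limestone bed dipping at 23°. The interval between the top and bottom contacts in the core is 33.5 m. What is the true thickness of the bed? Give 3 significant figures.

30.8 m

True thickness t = h · cos(dip) = 33.5 × cos 23°
t = 33.5 × 0.9205 = 30.837 m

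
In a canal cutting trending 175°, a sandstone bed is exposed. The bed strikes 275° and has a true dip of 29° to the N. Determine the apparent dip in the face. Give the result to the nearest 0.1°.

Angle between strike (275°) and section (175°): β = 80°.
tan α = tan 29° × sin 80° = 0.5543 × 0.9848 = 0.5459
apparent dip = arctan 0.5459 = 28.63°

28.6°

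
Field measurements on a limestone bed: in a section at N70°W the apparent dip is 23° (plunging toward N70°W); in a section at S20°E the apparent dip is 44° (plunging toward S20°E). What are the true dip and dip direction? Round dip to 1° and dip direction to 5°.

Each apparent-dip line lies in the plane. As unit vectors (x east, y north, z up), v₁ plunges 23°→N70°W and v₂ plunges 44°→S20°E.
Cross product v₁ × v₂ gives the pole to the plane: n ∝ (-0.483, -0.697, 0.507).
Dip δ = arctan(|n_h|/n_z) = arctan(0.848/0.507) = 59.1°.
The horizontal component of n points toward azimuth atan2(n_x, n_y) = 215°, the dip direction.

true dip 59°, dip direction 215°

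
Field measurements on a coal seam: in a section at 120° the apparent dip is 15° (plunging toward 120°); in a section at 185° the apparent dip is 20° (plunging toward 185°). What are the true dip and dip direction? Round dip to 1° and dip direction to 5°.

The two traces are lines in the plane: v₁ = (sin 120°·cos 15°, cos 120°·cos 15°, −sin 15°), v₂ = (sin 185°·cos 20°, cos 185°·cos 20°, −sin 20°).
n = v₁ × v₂ = (0.077, -0.307, 0.823) (taken with n_z > 0).
Dip δ = arctan(|n_h|/n_z) = arctan(0.317/0.823) = 21.1°.
Dip direction = azimuth of (n_x, n_y) = atan2(0.077, -0.307) = 166°.

true dip 21°, dip direction 165°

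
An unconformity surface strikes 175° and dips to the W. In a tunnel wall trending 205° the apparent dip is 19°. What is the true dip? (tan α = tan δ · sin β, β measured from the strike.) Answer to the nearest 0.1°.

The section is 30° from the strike.
tan δ = tan α / sin β = tan 19° / sin 30° = 0.3443 / 0.5000 = 0.6887
δ = arctan(0.6887) = 34.55°

34.6°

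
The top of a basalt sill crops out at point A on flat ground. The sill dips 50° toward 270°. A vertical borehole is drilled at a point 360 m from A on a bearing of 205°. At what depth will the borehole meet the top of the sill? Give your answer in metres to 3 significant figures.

181 m

The hole lies 65° from the dip direction, so the down-dip offset is 360 × cos 65° = 152.14 m.
Depth = down-dip offset × tan(dip) = 152.14 × tan 50° = 152.14 × 1.1918
Depth = 181.32 m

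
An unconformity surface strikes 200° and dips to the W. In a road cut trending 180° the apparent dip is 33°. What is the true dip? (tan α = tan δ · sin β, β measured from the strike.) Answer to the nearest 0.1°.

62.2°

The section is 20° from the strike.
tan(true dip) = tan 33° / sin 20° = 1.8987
true dip = arctan 1.8987 = 62.23°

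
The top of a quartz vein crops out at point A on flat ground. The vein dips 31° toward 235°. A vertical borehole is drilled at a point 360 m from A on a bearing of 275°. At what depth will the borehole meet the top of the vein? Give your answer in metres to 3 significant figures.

The hole lies 40° from the dip direction, so the down-dip offset is 360 × cos 40° = 275.78 m.
Depth = down-dip offset × tan(dip) = 275.78 × tan 31° = 275.78 × 0.6009
Depth = 165.70 m

166 m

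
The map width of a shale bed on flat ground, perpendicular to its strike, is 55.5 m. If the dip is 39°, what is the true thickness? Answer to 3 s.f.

34.9 m

True thickness t = w · sin(dip) = 55.5 × sin 39°
t = 55.5 × 0.6293 = 34.927 m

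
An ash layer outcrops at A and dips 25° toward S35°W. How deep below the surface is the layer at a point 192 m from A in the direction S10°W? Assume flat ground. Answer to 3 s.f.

81.1 m

The hole lies 25° from the dip direction, so the down-dip offset is 192 × cos 25° = 174.01 m.
Depth = down-dip offset × tan(dip) = 174.01 × tan 25° = 174.01 × 0.4663
Depth = 81.14 m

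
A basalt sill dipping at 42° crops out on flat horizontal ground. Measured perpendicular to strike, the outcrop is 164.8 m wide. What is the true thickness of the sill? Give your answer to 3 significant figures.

True thickness t = w · sin(dip) = 164.8 × sin 42°
t = 164.8 × 0.6691 = 110.273 m

110 m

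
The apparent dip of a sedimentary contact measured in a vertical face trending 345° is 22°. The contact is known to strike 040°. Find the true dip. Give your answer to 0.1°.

26.3°

The section is 55° from the strike.
tan δ = tan α / sin β = tan 22° / sin 55° = 0.4040 / 0.8192 = 0.4932
δ = arctan(0.4932) = 26.25°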